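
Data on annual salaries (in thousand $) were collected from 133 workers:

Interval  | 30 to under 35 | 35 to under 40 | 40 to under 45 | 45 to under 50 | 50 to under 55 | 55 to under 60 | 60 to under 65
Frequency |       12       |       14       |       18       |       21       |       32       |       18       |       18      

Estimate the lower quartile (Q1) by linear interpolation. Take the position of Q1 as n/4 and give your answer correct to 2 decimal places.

Cumulative frequencies: 12, 26, 44, 65, 97, 115, 133
n = 133; position = n/4 = 33.25.
This falls in the class 40 to under 45: L = 40, F = 26, f = 18, h = 5.
Lower quartile ≈ 40 + ((33.25 − 26) / 18) × 5 = 42.0139

42.01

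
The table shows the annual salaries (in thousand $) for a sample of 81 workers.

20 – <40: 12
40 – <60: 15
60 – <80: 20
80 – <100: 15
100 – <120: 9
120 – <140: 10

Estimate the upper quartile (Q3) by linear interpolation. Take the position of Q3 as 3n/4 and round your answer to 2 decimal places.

Cumulative frequencies: 12, 27, 47, 62, 71, 81
n = 81; position = 3n/4 = 60.75.
This falls in the class 80 – <100: L = 80, F = 47, f = 15, h = 20.
Upper quartile ≈ 80 + ((60.75 − 47) / 15) × 20 = 98.3333

98.33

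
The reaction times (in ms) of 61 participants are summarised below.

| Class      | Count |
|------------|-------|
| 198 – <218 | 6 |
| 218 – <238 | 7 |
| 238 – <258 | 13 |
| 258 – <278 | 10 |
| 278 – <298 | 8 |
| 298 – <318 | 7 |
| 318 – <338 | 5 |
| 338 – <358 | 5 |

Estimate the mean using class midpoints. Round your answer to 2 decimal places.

Midpoints: 208, 228, 248, 268, 288, 308, 328, 348
Σfm = 6×208 + 7×228 + 13×248 + 10×268 + 8×288 + 7×308 + 5×328 + 5×348 = 16588
n = Σf = 61
Mean = 16588 / 61 = 271.9344

271.93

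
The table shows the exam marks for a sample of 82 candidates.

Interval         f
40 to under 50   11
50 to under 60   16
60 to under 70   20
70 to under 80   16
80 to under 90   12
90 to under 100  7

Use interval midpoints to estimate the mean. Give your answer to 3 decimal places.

Midpoints: 45, 55, 65, 75, 85, 95
Σfm = 11×45 + 16×55 + 20×65 + 16×75 + 12×85 + 7×95 = 5560
n = Σf = 82
Mean = 5560 / 82 = 67.8049

67.805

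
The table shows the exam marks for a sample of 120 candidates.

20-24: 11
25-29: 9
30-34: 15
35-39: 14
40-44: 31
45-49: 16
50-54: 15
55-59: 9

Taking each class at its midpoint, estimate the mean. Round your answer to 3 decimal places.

40.250

Midpoints: 22, 27, 32, 37, 42, 47, 52, 57
Σfm = 11×22 + 9×27 + 15×32 + 14×37 + 31×42 + 16×47 + 15×52 + 9×57 = 4830
n = Σf = 120
Mean = 4830 / 120 = 40.2500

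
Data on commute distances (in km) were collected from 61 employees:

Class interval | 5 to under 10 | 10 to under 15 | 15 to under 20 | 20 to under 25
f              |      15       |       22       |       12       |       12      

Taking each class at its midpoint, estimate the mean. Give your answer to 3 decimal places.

14.221

Midpoints: 7.5, 12.5, 17.5, 22.5
Σfm = 15×7.5 + 22×12.5 + 12×17.5 + 12×22.5 = 867.5
n = Σf = 61
Mean = 867.5 / 61 = 14.2213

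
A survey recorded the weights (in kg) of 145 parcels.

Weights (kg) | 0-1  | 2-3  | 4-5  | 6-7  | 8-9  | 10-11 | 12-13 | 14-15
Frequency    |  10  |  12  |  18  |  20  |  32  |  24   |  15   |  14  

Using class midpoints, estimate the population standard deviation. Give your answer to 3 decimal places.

Midpoints: 0.5, 2.5, 4.5, 6.5, 8.5, 10.5, 12.5, 14.5
n = 145, Σfm = 1160.5, mean = 8.0034
Σfm² = 11532.25
Σf(m − x̄)² = Σfm² − (Σfm)²/n = 11532.25 − 1160.5²/145 = 2244.2483
Population variance = 2244.2483 / 145 = 15.4776
Standard deviation = √15.4776 = 3.9342

3.934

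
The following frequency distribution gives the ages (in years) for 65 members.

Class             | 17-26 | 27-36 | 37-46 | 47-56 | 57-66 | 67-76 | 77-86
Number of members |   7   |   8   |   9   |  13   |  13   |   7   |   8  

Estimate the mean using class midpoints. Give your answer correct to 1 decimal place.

Midpoints: 21.5, 31.5, 41.5, 51.5, 61.5, 71.5, 81.5
Σfm = 7×21.5 + 8×31.5 + 9×41.5 + 13×51.5 + 13×61.5 + 7×71.5 + 8×81.5 = 3397.5
n = Σf = 65
Mean = 3397.5 / 65 = 52.2692

52.3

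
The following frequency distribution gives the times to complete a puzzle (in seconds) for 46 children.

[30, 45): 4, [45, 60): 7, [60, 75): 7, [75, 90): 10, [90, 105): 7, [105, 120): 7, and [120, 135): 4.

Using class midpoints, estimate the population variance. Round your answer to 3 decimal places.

Midpoints: 37.5, 52.5, 67.5, 82.5, 97.5, 112.5, 127.5
n = 46, Σfm = 3795, mean = 82.5000
Σfm² = 345037.5
Σf(m − x̄)² = Σfm² − (Σfm)²/n = 345037.5 − 3795²/46 = 31950.0000
Population variance = 31950.0000 / 46 = 694.5652

694.565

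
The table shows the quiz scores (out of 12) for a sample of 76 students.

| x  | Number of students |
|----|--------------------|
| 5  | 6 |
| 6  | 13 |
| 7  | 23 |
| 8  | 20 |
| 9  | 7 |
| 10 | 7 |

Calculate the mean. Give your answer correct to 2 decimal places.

7.39

Values: 5, 6, 7, 8, 9, 10
Σfx = 6×5 + 13×6 + 23×7 + 20×8 + 7×9 + 7×10 = 562
n = Σf = 76
Mean = 562 / 76 = 7.3947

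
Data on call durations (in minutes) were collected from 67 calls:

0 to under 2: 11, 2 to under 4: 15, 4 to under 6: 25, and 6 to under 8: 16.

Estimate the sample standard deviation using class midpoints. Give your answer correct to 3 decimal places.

Midpoints: 1, 3, 5, 7
n = 67, Σfm = 293, mean = 4.3731
Σfm² = 1555
Σf(m − x̄)² = Σfm² − (Σfm)²/n = 1555 − 293²/67 = 273.6716
Sample variance = 273.6716 / 66 = 4.1465
Standard deviation = √4.1465 = 2.0363

2.036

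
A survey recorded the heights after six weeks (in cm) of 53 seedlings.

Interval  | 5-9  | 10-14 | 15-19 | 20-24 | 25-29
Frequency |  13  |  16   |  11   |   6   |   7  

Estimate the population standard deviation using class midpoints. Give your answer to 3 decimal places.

6.619

Midpoints: 7, 12, 17, 22, 27
n = 53, Σfm = 791, mean = 14.9245
Σfm² = 14127
Σf(m − x̄)² = Σfm² − (Σfm)²/n = 14127 − 791²/53 = 2321.6981
Population variance = 2321.6981 / 53 = 43.8056
Standard deviation = √43.8056 = 6.6186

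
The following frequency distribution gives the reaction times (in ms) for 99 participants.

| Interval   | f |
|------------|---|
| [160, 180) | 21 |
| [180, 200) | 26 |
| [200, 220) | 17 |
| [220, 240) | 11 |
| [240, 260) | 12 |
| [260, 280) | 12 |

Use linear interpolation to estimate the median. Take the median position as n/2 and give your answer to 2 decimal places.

Cumulative frequencies: 21, 47, 64, 75, 87, 99
n = 99; position = n/2 = 49.5.
This falls in the class [200, 220): L = 200, F = 47, f = 17, h = 20.
Median ≈ 200 + ((49.5 − 47) / 17) × 20 = 202.9412

202.94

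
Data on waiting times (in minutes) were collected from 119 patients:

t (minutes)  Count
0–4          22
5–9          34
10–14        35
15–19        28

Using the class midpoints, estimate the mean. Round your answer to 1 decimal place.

9.9

Midpoints: 2, 7, 12, 17
Σfm = 22×2 + 34×7 + 35×12 + 28×17 = 1178
n = Σf = 119
Mean = 1178 / 119 = 9.8992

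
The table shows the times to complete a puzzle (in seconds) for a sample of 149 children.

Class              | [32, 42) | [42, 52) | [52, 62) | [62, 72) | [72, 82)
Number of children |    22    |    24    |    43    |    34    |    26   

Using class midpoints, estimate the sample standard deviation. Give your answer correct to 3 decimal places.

Midpoints: 37, 47, 57, 67, 77
n = 149, Σfm = 8673, mean = 58.2081
Σfm² = 529621
Σf(m − x̄)² = Σfm² − (Σfm)²/n = 529621 − 8673²/149 = 24782.5503
Sample variance = 24782.5503 / 148 = 167.4497
Standard deviation = √167.4497 = 12.9402

12.940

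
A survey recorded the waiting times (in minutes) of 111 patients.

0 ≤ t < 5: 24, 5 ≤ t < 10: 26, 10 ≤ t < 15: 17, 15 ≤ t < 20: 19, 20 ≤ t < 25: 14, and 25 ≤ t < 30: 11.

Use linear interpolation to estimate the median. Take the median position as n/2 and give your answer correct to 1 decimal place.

Cumulative frequencies: 24, 50, 67, 86, 100, 111
n = 111; position = n/2 = 55.5.
This falls in the class 10 ≤ t < 15: L = 10, F = 50, f = 17, h = 5.
Median ≈ 10 + ((55.5 − 50) / 17) × 5 = 11.6176

11.6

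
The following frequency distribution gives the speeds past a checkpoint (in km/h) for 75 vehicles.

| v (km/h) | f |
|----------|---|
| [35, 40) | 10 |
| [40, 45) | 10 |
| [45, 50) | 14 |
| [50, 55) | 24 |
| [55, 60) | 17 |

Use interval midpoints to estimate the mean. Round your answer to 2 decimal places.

49.37

Midpoints: 37.5, 42.5, 47.5, 52.5, 57.5
Σfm = 10×37.5 + 10×42.5 + 14×47.5 + 24×52.5 + 17×57.5 = 3702.5
n = Σf = 75
Mean = 3702.5 / 75 = 49.3667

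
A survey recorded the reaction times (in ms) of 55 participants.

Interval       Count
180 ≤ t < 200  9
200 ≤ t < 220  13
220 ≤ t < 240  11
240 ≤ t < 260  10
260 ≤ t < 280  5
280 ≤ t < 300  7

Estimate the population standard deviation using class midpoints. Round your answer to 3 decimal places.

Midpoints: 190, 210, 230, 250, 270, 290
n = 55, Σfm = 12850, mean = 233.6364
Σfm² = 3058300
Σf(m − x̄)² = Σfm² − (Σfm)²/n = 3058300 − 12850²/55 = 56072.7273
Population variance = 56072.7273 / 55 = 1019.5041
Standard deviation = √1019.5041 = 31.9297

31.930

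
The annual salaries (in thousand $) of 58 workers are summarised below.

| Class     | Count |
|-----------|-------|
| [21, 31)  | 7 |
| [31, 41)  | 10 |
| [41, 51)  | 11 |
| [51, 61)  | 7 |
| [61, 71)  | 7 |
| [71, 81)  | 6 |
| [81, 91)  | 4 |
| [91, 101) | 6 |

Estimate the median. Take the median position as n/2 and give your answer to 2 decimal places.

Cumulative frequencies: 7, 17, 28, 35, 42, 48, 52, 58
n = 58; position = n/2 = 29.
This falls in the class [51, 61): L = 51, F = 28, f = 7, h = 10.
Median ≈ 51 + ((29 − 28) / 7) × 10 = 52.4286

52.43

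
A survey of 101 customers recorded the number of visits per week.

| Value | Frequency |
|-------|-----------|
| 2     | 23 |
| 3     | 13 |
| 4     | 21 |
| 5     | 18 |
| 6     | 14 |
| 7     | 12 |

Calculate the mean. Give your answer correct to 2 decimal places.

4.23

Values: 2, 3, 4, 5, 6, 7
Σfx = 23×2 + 13×3 + 21×4 + 18×5 + 14×6 + 12×7 = 427
n = Σf = 101
Mean = 427 / 101 = 4.2277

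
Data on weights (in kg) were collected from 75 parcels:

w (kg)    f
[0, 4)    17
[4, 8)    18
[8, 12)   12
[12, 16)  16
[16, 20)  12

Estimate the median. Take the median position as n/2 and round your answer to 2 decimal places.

Cumulative frequencies: 17, 35, 47, 63, 75
n = 75; position = n/2 = 37.5.
This falls in the class [8, 12): L = 8, F = 35, f = 12, h = 4.
Median ≈ 8 + ((37.5 − 35) / 12) × 4 = 8.8333

8.83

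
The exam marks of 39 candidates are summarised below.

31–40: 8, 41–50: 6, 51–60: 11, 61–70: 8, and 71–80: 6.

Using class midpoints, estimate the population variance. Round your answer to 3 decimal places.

179.224

Midpoints: 35.5, 45.5, 55.5, 65.5, 75.5
n = 39, Σfm = 2144.5, mean = 54.9872
Σfm² = 124909.75
Σf(m − x̄)² = Σfm² − (Σfm)²/n = 124909.75 − 2144.5²/39 = 6989.7436
Population variance = 6989.7436 / 39 = 179.2242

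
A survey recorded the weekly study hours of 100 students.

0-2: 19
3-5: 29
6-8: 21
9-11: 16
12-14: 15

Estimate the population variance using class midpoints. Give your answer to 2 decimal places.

Midpoints: 1, 4, 7, 10, 13
n = 100, Σfm = 637, mean = 6.3700
Σfm² = 5647
Σf(m − x̄)² = Σfm² − (Σfm)²/n = 5647 − 637²/100 = 1589.3100
Population variance = 1589.3100 / 100 = 15.8931

15.89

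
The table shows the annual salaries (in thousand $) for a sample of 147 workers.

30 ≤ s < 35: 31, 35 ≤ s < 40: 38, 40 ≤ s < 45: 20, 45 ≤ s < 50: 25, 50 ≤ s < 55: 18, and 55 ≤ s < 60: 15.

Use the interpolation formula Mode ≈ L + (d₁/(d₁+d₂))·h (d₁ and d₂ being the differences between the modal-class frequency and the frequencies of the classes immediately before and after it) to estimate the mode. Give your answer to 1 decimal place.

36.4

Modal class: 35 ≤ s < 40 (highest frequency 38).
d₁ = 38 − 31 = 7, d₂ = 38 − 20 = 18
Mode ≈ 35 + (7/(7+18)) × 5 = 35 + 1.4000 = 36.4000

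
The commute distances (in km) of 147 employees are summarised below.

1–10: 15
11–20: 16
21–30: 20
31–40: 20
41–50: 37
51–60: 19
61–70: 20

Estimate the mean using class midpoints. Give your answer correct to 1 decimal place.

38.1

Midpoints: 5.5, 15.5, 25.5, 35.5, 45.5, 55.5, 65.5
Σfm = 15×5.5 + 16×15.5 + 20×25.5 + 20×35.5 + 37×45.5 + 19×55.5 + 20×65.5 = 5598.5
n = Σf = 147
Mean = 5598.5 / 147 = 38.0850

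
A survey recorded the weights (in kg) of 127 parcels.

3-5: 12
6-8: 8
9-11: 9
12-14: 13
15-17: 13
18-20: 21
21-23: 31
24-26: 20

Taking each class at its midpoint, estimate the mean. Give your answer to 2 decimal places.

16.94

Midpoints: 4, 7, 10, 13, 16, 19, 22, 25
Σfm = 12×4 + 8×7 + 9×10 + 13×13 + 13×16 + 21×19 + 31×22 + 20×25 = 2152
n = Σf = 127
Mean = 2152 / 127 = 16.9449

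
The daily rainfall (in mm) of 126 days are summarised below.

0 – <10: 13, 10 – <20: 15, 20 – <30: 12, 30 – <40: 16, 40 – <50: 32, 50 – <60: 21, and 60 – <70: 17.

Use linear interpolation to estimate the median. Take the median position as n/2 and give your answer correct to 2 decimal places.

42.19

Cumulative frequencies: 13, 28, 40, 56, 88, 109, 126
n = 126; position = n/2 = 63.
This falls in the class 40 – <50: L = 40, F = 56, f = 32, h = 10.
Median ≈ 40 + ((63 − 56) / 32) × 10 = 42.1875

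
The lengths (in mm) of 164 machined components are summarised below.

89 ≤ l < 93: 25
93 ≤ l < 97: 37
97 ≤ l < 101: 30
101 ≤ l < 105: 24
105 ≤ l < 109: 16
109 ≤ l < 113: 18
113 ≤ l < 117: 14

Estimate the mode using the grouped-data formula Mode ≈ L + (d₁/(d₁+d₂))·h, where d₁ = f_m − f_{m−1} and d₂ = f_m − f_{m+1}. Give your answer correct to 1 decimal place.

Modal class: 93 ≤ l < 97 (highest frequency 37).
d₁ = 37 − 25 = 12, d₂ = 37 − 30 = 7
Mode ≈ 93 + (12/(12+7)) × 4 = 93 + 2.5263 = 95.5263

95.5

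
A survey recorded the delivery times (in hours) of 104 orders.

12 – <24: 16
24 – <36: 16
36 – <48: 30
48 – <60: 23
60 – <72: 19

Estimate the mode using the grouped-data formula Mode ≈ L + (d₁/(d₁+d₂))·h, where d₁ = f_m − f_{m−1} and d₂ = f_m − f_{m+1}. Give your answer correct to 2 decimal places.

Modal class: 36 – <48 (highest frequency 30).
d₁ = 30 − 16 = 14, d₂ = 30 − 23 = 7
Mode ≈ 36 + (14/(14+7)) × 12 = 36 + 8.0000 = 44.0000

44.00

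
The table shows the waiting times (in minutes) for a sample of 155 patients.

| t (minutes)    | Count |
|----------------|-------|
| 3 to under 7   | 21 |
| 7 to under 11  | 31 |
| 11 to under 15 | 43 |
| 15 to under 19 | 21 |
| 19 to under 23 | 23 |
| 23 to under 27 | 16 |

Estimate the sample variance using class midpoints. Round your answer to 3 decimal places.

37.467

Midpoints: 5, 9, 13, 17, 21, 25
n = 155, Σfm = 2183, mean = 14.0839
Σfm² = 36515
Σf(m − x̄)² = Σfm² − (Σfm)²/n = 36515 − 2183²/155 = 5769.9097
Sample variance = 5769.9097 / 154 = 37.4669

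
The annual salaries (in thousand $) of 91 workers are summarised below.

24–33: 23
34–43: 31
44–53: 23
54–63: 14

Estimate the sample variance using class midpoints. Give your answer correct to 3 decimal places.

103.761

Midpoints: 28.5, 38.5, 48.5, 58.5
n = 91, Σfm = 3783.5, mean = 41.5769
Σfm² = 166644.75
Σf(m − x̄)² = Σfm² − (Σfm)²/n = 166644.75 − 3783.5²/91 = 9338.4615
Sample variance = 9338.4615 / 90 = 103.7607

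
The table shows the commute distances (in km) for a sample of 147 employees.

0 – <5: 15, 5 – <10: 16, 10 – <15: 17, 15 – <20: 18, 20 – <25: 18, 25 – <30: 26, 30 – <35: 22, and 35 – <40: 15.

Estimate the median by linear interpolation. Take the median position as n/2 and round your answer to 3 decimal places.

22.083

Cumulative frequencies: 15, 31, 48, 66, 84, 110, 132, 147
n = 147; position = n/2 = 73.5.
This falls in the class 20 – <25: L = 20, F = 66, f = 18, h = 5.
Median ≈ 20 + ((73.5 − 66) / 18) × 5 = 22.0833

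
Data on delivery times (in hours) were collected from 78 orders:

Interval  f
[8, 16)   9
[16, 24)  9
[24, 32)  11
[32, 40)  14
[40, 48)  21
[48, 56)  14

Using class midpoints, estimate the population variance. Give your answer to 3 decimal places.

Midpoints: 12, 20, 28, 36, 44, 52
n = 78, Σfm = 2752, mean = 35.2821
Σfm² = 110176
Σf(m − x̄)² = Σfm² − (Σfm)²/n = 110176 − 2752²/78 = 13079.7949
Population variance = 13079.7949 / 78 = 167.6897

167.690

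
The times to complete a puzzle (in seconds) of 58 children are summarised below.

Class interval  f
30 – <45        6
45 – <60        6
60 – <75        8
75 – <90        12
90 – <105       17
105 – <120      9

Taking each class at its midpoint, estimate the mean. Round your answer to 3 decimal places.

81.724

Midpoints: 37.5, 52.5, 67.5, 82.5, 97.5, 112.5
Σfm = 6×37.5 + 6×52.5 + 8×67.5 + 12×82.5 + 17×97.5 + 9×112.5 = 4740
n = Σf = 58
Mean = 4740 / 58 = 81.7241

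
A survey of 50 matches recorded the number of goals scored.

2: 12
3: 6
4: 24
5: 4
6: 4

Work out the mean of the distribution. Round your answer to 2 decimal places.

Values: 2, 3, 4, 5, 6
Σfx = 12×2 + 6×3 + 24×4 + 4×5 + 4×6 = 182
n = Σf = 50
Mean = 182 / 50 = 3.6400

3.64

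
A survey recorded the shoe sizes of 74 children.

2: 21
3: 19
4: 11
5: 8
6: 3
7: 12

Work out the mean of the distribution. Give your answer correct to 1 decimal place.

3.9

Values: 2, 3, 4, 5, 6, 7
Σfx = 21×2 + 19×3 + 11×4 + 8×5 + 3×6 + 12×7 = 285
n = Σf = 74
Mean = 285 / 74 = 3.8514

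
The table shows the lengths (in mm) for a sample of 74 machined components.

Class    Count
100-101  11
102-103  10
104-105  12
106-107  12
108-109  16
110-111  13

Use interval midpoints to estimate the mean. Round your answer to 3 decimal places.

Midpoints: 100.5, 102.5, 104.5, 106.5, 108.5, 110.5
Σfm = 11×100.5 + 10×102.5 + 12×104.5 + 12×106.5 + 16×108.5 + 13×110.5 = 7835
n = Σf = 74
Mean = 7835 / 74 = 105.8784

105.878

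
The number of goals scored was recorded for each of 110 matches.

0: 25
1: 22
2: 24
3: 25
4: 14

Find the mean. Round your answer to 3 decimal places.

Values: 0, 1, 2, 3, 4
Σfx = 25×0 + 22×1 + 24×2 + 25×3 + 14×4 = 201
n = Σf = 110
Mean = 201 / 110 = 1.8273

1.827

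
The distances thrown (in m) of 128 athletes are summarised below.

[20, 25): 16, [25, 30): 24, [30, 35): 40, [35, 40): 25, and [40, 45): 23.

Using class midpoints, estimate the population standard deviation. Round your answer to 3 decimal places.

Midpoints: 22.5, 27.5, 32.5, 37.5, 42.5
n = 128, Σfm = 4235, mean = 33.0859
Σfm² = 145200
Σf(m − x̄)² = Σfm² − (Σfm)²/n = 145200 − 4235²/128 = 5081.0547
Population variance = 5081.0547 / 128 = 39.6957
Standard deviation = √39.6957 = 6.3005

6.300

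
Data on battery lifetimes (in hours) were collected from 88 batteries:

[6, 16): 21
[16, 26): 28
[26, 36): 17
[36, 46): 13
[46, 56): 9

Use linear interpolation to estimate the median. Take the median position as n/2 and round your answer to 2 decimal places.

24.21

Cumulative frequencies: 21, 49, 66, 79, 88
n = 88; position = n/2 = 44.
This falls in the class [16, 26): L = 16, F = 21, f = 28, h = 10.
Median ≈ 16 + ((44 − 21) / 28) × 10 = 24.2143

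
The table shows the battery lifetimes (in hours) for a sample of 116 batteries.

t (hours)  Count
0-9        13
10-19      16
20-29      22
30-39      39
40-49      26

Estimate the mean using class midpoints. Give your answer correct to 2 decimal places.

28.72

Midpoints: 4.5, 14.5, 24.5, 34.5, 44.5
Σfm = 13×4.5 + 16×14.5 + 22×24.5 + 39×34.5 + 26×44.5 = 3332
n = Σf = 116
Mean = 3332 / 116 = 28.7241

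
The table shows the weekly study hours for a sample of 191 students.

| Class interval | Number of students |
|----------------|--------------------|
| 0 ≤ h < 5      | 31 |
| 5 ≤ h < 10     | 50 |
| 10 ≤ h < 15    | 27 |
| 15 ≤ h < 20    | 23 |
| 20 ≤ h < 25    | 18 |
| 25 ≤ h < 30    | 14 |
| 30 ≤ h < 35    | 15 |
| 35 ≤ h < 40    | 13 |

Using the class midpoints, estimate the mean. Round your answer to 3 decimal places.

15.484

Midpoints: 2.5, 7.5, 12.5, 17.5, 22.5, 27.5, 32.5, 37.5
Σfm = 31×2.5 + 50×7.5 + 27×12.5 + 23×17.5 + 18×22.5 + 14×27.5 + 15×32.5 + 13×37.5 = 2957.5
n = Σf = 191
Mean = 2957.5 / 191 = 15.4843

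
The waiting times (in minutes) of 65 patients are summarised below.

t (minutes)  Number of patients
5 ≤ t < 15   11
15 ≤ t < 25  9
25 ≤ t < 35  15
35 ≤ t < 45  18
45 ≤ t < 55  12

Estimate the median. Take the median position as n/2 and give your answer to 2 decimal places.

33.33

Cumulative frequencies: 11, 20, 35, 53, 65
n = 65; position = n/2 = 32.5.
This falls in the class 25 ≤ t < 35: L = 25, F = 20, f = 15, h = 10.
Median ≈ 25 + ((32.5 − 20) / 15) × 10 = 33.3333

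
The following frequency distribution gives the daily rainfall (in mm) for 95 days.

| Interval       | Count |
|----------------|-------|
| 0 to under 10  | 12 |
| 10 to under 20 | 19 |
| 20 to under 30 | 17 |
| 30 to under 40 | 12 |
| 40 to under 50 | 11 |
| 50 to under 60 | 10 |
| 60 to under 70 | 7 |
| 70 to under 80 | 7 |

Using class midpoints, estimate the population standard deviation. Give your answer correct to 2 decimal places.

21.17

Midpoints: 5, 15, 25, 35, 45, 55, 65, 75
n = 95, Σfm = 3215, mean = 33.8421
Σfm² = 151375
Σf(m − x̄)² = Σfm² − (Σfm)²/n = 151375 − 3215²/95 = 42572.6316
Population variance = 42572.6316 / 95 = 448.1330
Standard deviation = √448.1330 = 21.1692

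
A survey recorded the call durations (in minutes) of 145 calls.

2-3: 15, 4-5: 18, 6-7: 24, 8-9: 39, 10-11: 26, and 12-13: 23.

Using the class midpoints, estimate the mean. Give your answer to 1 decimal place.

Midpoints: 2.5, 4.5, 6.5, 8.5, 10.5, 12.5
Σfm = 15×2.5 + 18×4.5 + 24×6.5 + 39×8.5 + 26×10.5 + 23×12.5 = 1166.5
n = Σf = 145
Mean = 1166.5 / 145 = 8.0448

8.0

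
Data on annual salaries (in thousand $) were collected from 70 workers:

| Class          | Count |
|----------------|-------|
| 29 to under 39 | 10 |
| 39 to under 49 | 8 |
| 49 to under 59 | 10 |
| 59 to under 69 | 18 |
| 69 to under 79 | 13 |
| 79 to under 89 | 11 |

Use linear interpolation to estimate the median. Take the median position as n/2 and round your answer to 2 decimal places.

62.89

Cumulative frequencies: 10, 18, 28, 46, 59, 70
n = 70; position = n/2 = 35.
This falls in the class 59 to under 69: L = 59, F = 28, f = 18, h = 10.
Median ≈ 59 + ((35 − 28) / 18) × 10 = 62.8889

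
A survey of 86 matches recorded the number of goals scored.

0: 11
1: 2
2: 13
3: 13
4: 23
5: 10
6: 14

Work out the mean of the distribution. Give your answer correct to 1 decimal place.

3.4

Values: 0, 1, 2, 3, 4, 5, 6
Σfx = 11×0 + 2×1 + 13×2 + 13×3 + 23×4 + 10×5 + 14×6 = 293
n = Σf = 86
Mean = 293 / 86 = 3.4070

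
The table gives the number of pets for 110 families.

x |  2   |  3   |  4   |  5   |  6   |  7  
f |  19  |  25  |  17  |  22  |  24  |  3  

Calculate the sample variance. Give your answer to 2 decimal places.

2.24

Values: 2, 3, 4, 5, 6, 7
n = 110, Σfx = 456, mean = 4.1455
Σfx² = 2134
Σf(x − x̄)² = Σfx² − (Σfx)²/n = 2134 − 456²/110 = 243.6727
Sample variance = 243.6727 / 109 = 2.2355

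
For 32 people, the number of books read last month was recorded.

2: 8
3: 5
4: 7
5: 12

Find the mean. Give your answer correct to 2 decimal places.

3.72

Values: 2, 3, 4, 5
Σfx = 8×2 + 5×3 + 7×4 + 12×5 = 119
n = Σf = 32
Mean = 119 / 32 = 3.7188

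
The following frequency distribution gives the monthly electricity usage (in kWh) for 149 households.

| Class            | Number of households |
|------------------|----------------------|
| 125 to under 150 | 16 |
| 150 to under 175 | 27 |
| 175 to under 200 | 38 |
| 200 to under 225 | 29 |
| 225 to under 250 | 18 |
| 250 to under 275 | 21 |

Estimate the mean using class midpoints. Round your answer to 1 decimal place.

Midpoints: 137.5, 162.5, 187.5, 212.5, 237.5, 262.5
Σfm = 16×137.5 + 27×162.5 + 38×187.5 + 29×212.5 + 18×237.5 + 21×262.5 = 29662.5
n = Σf = 149
Mean = 29662.5 / 149 = 199.0772

199.1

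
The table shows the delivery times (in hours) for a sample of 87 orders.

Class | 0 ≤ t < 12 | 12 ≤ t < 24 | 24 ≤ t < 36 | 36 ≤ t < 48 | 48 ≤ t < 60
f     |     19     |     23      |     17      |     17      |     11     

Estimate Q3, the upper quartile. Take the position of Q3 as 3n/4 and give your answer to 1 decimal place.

Cumulative frequencies: 19, 42, 59, 76, 87
n = 87; position = 3n/4 = 65.25.
This falls in the class 36 ≤ t < 48: L = 36, F = 59, f = 17, h = 12.
Upper quartile ≈ 36 + ((65.25 − 59) / 17) × 12 = 40.4118

40.4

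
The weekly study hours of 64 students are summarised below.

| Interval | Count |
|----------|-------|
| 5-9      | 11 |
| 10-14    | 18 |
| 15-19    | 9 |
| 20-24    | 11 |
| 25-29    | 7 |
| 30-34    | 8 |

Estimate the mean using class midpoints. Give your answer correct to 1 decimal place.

17.7

Midpoints: 7, 12, 17, 22, 27, 32
Σfm = 11×7 + 18×12 + 9×17 + 11×22 + 7×27 + 8×32 = 1133
n = Σf = 64
Mean = 1133 / 64 = 17.7031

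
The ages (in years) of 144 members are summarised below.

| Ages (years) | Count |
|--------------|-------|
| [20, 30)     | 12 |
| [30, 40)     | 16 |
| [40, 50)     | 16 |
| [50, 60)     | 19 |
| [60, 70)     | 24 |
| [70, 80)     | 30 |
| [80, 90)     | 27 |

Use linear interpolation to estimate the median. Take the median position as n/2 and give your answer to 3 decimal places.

Cumulative frequencies: 12, 28, 44, 63, 87, 117, 144
n = 144; position = n/2 = 72.
This falls in the class [60, 70): L = 60, F = 63, f = 24, h = 10.
Median ≈ 60 + ((72 − 63) / 24) × 10 = 63.7500

63.750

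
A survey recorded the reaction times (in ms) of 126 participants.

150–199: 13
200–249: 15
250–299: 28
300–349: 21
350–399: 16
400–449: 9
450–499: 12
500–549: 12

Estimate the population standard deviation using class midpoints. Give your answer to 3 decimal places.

104.796

Midpoints: 174.5, 224.5, 274.5, 324.5, 374.5, 424.5, 474.5, 524.5
n = 126, Σfm = 41937, mean = 332.8333
Σfm² = 15341781.5
Σf(m − x̄)² = Σfm² − (Σfm)²/n = 15341781.5 − 41937²/126 = 1383750.0000
Population variance = 1383750.0000 / 126 = 10982.1429
Standard deviation = √10982.1429 = 104.7957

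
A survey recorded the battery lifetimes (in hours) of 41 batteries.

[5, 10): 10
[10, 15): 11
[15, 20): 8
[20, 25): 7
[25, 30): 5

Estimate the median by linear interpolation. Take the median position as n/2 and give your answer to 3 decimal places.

14.773

Cumulative frequencies: 10, 21, 29, 36, 41
n = 41; position = n/2 = 20.5.
This falls in the class [10, 15): L = 10, F = 10, f = 11, h = 5.
Median ≈ 10 + ((20.5 − 10) / 11) × 5 = 14.7727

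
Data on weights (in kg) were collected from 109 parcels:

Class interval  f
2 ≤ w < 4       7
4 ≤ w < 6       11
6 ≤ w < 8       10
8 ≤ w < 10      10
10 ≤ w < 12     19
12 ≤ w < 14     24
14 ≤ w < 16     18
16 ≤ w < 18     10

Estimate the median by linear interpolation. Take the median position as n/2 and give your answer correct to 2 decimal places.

Cumulative frequencies: 7, 18, 28, 38, 57, 81, 99, 109
n = 109; position = n/2 = 54.5.
This falls in the class 10 ≤ w < 12: L = 10, F = 38, f = 19, h = 2.
Median ≈ 10 + ((54.5 − 38) / 19) × 2 = 11.7368

11.74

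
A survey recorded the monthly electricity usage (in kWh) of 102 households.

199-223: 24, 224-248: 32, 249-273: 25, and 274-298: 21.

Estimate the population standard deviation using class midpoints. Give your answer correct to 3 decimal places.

26.531

Midpoints: 211, 236, 261, 286
n = 102, Σfm = 25147, mean = 246.5392
Σfm² = 6271517
Σf(m − x̄)² = Σfm² − (Σfm)²/n = 6271517 − 25147²/102 = 71795.3431
Population variance = 71795.3431 / 102 = 703.8759
Standard deviation = √703.8759 = 26.5307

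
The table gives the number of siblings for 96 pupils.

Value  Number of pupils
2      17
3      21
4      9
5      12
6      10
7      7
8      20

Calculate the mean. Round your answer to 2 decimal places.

Values: 2, 3, 4, 5, 6, 7, 8
Σfx = 17×2 + 21×3 + 9×4 + 12×5 + 10×6 + 7×7 + 20×8 = 462
n = Σf = 96
Mean = 462 / 96 = 4.8125

4.81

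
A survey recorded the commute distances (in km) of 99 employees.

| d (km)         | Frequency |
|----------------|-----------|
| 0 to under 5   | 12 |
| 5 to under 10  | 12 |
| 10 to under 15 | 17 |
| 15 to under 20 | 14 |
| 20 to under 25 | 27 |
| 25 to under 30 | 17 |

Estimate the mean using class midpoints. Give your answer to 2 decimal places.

Midpoints: 2.5, 7.5, 12.5, 17.5, 22.5, 27.5
Σfm = 12×2.5 + 12×7.5 + 17×12.5 + 14×17.5 + 27×22.5 + 17×27.5 = 1652.5
n = Σf = 99
Mean = 1652.5 / 99 = 16.6919

16.69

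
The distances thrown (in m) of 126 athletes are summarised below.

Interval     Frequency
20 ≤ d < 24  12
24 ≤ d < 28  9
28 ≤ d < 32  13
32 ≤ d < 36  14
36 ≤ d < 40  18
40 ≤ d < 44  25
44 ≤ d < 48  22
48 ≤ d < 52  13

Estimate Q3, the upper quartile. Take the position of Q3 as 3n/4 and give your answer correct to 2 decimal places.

Cumulative frequencies: 12, 21, 34, 48, 66, 91, 113, 126
n = 126; position = 3n/4 = 94.5.
This falls in the class 44 ≤ d < 48: L = 44, F = 91, f = 22, h = 4.
Upper quartile ≈ 44 + ((94.5 − 91) / 22) × 4 = 44.6364

44.64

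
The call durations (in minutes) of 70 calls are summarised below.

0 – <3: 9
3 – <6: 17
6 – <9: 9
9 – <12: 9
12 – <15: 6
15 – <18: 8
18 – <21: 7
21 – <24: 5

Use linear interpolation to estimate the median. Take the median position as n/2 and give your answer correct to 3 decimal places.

9.000

Cumulative frequencies: 9, 26, 35, 44, 50, 58, 65, 70
n = 70; position = n/2 = 35.
This falls in the class 6 – <9: L = 6, F = 26, f = 9, h = 3.
Median ≈ 6 + ((35 − 26) / 9) × 3 = 9.0000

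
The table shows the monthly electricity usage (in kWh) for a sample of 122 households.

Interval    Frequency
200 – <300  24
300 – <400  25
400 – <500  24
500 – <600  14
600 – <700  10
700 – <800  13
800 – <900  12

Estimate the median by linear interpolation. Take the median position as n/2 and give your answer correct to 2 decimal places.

Cumulative frequencies: 24, 49, 73, 87, 97, 110, 122
n = 122; position = n/2 = 61.
This falls in the class 400 – <500: L = 400, F = 49, f = 24, h = 100.
Median ≈ 400 + ((61 − 49) / 24) × 100 = 450.0000

450.00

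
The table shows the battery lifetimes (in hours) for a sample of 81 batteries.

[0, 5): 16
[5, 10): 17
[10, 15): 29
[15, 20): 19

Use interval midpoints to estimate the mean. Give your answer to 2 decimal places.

Midpoints: 2.5, 7.5, 12.5, 17.5
Σfm = 16×2.5 + 17×7.5 + 29×12.5 + 19×17.5 = 862.5
n = Σf = 81
Mean = 862.5 / 81 = 10.6481

10.65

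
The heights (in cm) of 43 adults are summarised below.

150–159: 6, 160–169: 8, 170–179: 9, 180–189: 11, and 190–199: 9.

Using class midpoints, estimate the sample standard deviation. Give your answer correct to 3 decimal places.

Midpoints: 154.5, 164.5, 174.5, 184.5, 194.5
n = 43, Σfm = 7593.5, mean = 176.5930
Σfm² = 1348670.75
Σf(m − x̄)² = Σfm² − (Σfm)²/n = 1348670.75 − 7593.5²/43 = 7711.6279
Sample variance = 7711.6279 / 42 = 183.6102
Standard deviation = √183.6102 = 13.5503

13.550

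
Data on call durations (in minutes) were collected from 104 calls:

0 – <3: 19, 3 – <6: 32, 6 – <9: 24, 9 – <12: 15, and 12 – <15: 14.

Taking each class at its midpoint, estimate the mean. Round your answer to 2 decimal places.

Midpoints: 1.5, 4.5, 7.5, 10.5, 13.5
Σfm = 19×1.5 + 32×4.5 + 24×7.5 + 15×10.5 + 14×13.5 = 699
n = Σf = 104
Mean = 699 / 104 = 6.7212

6.72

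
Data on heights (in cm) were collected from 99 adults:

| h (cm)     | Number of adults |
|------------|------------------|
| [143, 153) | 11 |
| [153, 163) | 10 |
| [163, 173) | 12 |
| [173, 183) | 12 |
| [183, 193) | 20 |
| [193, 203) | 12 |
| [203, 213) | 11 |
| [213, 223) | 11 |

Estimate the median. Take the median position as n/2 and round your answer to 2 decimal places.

185.25

Cumulative frequencies: 11, 21, 33, 45, 65, 77, 88, 99
n = 99; position = n/2 = 49.5.
This falls in the class [183, 193): L = 183, F = 45, f = 20, h = 10.
Median ≈ 183 + ((49.5 − 45) / 20) × 10 = 185.2500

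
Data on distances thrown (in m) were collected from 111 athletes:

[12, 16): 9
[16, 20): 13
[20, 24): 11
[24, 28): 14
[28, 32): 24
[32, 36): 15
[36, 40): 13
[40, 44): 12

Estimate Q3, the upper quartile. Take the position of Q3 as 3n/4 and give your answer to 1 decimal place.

35.3

Cumulative frequencies: 9, 22, 33, 47, 71, 86, 99, 111
n = 111; position = 3n/4 = 83.25.
This falls in the class [32, 36): L = 32, F = 71, f = 15, h = 4.
Upper quartile ≈ 32 + ((83.25 − 71) / 15) × 4 = 35.2667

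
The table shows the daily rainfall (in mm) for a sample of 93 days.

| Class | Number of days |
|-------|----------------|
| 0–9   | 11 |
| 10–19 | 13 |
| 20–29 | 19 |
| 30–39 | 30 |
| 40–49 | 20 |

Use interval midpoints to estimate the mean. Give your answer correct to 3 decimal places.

28.263

Midpoints: 4.5, 14.5, 24.5, 34.5, 44.5
Σfm = 11×4.5 + 13×14.5 + 19×24.5 + 30×34.5 + 20×44.5 = 2628.5
n = Σf = 93
Mean = 2628.5 / 93 = 28.2634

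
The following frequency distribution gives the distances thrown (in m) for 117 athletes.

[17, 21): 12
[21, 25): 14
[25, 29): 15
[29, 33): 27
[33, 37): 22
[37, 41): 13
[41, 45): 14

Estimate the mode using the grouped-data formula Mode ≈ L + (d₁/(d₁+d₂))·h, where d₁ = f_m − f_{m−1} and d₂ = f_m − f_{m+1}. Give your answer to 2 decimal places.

31.82

Modal class: [29, 33) (highest frequency 27).
d₁ = 27 − 15 = 12, d₂ = 27 − 22 = 5
Mode ≈ 29 + (12/(12+5)) × 4 = 29 + 2.8235 = 31.8235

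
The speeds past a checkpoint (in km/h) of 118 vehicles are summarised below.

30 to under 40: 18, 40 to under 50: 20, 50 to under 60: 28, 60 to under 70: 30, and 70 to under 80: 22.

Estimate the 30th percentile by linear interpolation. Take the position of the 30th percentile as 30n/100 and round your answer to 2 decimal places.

48.70

Cumulative frequencies: 18, 38, 66, 96, 118
n = 118; position = 30n/100 = 35.4.
This falls in the class 40 to under 50: L = 40, F = 18, f = 20, h = 10.
30th percentile ≈ 40 + ((35.4 − 18) / 20) × 10 = 48.7000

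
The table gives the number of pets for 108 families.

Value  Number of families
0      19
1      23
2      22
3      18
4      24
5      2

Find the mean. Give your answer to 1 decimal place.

Values: 0, 1, 2, 3, 4, 5
Σfx = 19×0 + 23×1 + 22×2 + 18×3 + 24×4 + 2×5 = 227
n = Σf = 108
Mean = 227 / 108 = 2.1019

2.1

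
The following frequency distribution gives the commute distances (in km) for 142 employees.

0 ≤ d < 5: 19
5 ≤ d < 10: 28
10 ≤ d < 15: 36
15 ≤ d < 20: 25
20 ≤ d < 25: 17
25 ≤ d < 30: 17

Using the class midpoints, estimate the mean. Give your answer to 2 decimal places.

Midpoints: 2.5, 7.5, 12.5, 17.5, 22.5, 27.5
Σfm = 19×2.5 + 28×7.5 + 36×12.5 + 25×17.5 + 17×22.5 + 17×27.5 = 1995
n = Σf = 142
Mean = 1995 / 142 = 14.0493

14.05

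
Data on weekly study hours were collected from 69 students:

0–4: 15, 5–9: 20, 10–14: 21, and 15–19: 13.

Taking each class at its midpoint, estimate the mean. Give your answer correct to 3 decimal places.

Midpoints: 2, 7, 12, 17
Σfm = 15×2 + 20×7 + 21×12 + 13×17 = 643
n = Σf = 69
Mean = 643 / 69 = 9.3188

9.319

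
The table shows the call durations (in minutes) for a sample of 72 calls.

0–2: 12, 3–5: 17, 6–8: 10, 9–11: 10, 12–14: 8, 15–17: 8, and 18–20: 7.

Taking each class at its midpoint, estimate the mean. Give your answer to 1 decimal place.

8.5

Midpoints: 1, 4, 7, 10, 13, 16, 19
Σfm = 12×1 + 17×4 + 10×7 + 10×10 + 8×13 + 8×16 + 7×19 = 615
n = Σf = 72
Mean = 615 / 72 = 8.5417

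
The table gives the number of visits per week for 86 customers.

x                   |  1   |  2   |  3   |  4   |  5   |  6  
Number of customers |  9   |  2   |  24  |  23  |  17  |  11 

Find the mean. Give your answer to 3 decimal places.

3.814

Values: 1, 2, 3, 4, 5, 6
Σfx = 9×1 + 2×2 + 24×3 + 23×4 + 17×5 + 11×6 = 328
n = Σf = 86
Mean = 328 / 86 = 3.8140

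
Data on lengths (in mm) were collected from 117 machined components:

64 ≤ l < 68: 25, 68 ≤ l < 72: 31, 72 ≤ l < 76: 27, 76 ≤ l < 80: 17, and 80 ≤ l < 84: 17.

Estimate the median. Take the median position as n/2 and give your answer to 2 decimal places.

72.37

Cumulative frequencies: 25, 56, 83, 100, 117
n = 117; position = n/2 = 58.5.
This falls in the class 72 ≤ l < 76: L = 72, F = 56, f = 27, h = 4.
Median ≈ 72 + ((58.5 − 56) / 27) × 4 = 72.3704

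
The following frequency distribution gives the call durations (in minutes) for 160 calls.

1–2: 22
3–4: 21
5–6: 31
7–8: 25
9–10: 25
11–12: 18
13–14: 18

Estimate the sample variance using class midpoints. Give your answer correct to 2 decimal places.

Midpoints: 1.5, 3.5, 5.5, 7.5, 9.5, 11.5, 13.5
n = 160, Σfm = 1152, mean = 7.2000
Σfm² = 10568
Σf(m − x̄)² = Σfm² − (Σfm)²/n = 10568 − 1152²/160 = 2273.6000
Sample variance = 2273.6000 / 159 = 14.2994

14.30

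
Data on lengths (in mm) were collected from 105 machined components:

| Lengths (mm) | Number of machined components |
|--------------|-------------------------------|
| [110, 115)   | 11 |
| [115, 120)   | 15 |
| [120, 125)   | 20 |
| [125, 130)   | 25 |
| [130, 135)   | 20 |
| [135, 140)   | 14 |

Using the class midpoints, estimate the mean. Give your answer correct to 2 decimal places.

125.83

Midpoints: 112.5, 117.5, 122.5, 127.5, 132.5, 137.5
Σfm = 11×112.5 + 15×117.5 + 20×122.5 + 25×127.5 + 20×132.5 + 14×137.5 = 13212.5
n = Σf = 105
Mean = 13212.5 / 105 = 125.8333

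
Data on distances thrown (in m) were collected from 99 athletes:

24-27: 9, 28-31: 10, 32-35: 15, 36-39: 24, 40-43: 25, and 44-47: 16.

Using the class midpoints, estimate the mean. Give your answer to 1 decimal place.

Midpoints: 25.5, 29.5, 33.5, 37.5, 41.5, 45.5
Σfm = 9×25.5 + 10×29.5 + 15×33.5 + 24×37.5 + 25×41.5 + 16×45.5 = 3692.5
n = Σf = 99
Mean = 3692.5 / 99 = 37.2980

37.3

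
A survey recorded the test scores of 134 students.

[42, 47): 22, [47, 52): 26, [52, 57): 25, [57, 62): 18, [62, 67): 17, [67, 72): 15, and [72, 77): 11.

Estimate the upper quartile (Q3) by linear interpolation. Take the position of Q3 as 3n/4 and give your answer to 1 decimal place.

64.8

Cumulative frequencies: 22, 48, 73, 91, 108, 123, 134
n = 134; position = 3n/4 = 100.5.
This falls in the class [62, 67): L = 62, F = 91, f = 17, h = 5.
Upper quartile ≈ 62 + ((100.5 − 91) / 17) × 5 = 64.7941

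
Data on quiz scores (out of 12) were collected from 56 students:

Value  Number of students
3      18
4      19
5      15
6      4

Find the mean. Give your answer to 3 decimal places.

Values: 3, 4, 5, 6
Σfx = 18×3 + 19×4 + 15×5 + 4×6 = 229
n = Σf = 56
Mean = 229 / 56 = 4.0893

4.089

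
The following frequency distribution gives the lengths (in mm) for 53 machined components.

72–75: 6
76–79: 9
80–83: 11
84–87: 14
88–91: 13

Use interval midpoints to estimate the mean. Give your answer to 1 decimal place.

Midpoints: 73.5, 77.5, 81.5, 85.5, 89.5
Σfm = 6×73.5 + 9×77.5 + 11×81.5 + 14×85.5 + 13×89.5 = 4395.5
n = Σf = 53
Mean = 4395.5 / 53 = 82.9340

82.9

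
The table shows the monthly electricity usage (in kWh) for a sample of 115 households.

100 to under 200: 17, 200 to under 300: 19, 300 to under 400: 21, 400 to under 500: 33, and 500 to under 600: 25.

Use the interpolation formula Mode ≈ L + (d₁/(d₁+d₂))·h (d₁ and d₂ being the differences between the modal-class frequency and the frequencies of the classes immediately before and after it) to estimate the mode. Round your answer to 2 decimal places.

460.00

Modal class: 400 to under 500 (highest frequency 33).
d₁ = 33 − 21 = 12, d₂ = 33 − 25 = 8
Mode ≈ 400 + (12/(12+8)) × 100 = 400 + 60.0000 = 460.0000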